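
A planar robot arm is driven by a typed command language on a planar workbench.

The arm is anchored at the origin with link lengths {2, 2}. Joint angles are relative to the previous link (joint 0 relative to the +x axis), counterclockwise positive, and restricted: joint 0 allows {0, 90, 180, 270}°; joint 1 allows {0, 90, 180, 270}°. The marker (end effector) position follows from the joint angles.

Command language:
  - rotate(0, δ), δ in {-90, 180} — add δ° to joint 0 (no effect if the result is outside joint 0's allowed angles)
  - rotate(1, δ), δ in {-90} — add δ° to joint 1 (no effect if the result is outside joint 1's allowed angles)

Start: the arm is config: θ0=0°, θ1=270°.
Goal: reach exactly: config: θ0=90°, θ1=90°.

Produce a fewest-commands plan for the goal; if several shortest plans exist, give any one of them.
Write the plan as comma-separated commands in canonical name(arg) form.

rotate(1, -90), rotate(1, -90), rotate(0, -90), rotate(0, 180)

t0: config: θ0=0°, θ1=270°
step 1 (rotate(1, -90)): config: θ0=0°, θ1=180°
step 2 (rotate(1, -90)): config: θ0=0°, θ1=90°
step 3 (rotate(0, -90)): config: θ0=270°, θ1=90°
step 4 (rotate(0, 180)): config: θ0=90°, θ1=90°
shorter routes all fall short; 4 is best.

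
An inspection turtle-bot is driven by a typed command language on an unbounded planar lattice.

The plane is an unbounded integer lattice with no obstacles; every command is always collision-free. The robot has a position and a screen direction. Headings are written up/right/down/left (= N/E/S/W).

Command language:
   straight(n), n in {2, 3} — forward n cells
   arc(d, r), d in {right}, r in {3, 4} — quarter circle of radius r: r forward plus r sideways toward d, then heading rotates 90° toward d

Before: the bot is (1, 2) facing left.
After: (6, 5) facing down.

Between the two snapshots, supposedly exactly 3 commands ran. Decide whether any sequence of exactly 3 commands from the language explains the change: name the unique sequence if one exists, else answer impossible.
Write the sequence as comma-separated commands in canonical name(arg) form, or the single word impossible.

key: order matters: swapping arc(right, 3) and arc(right, 4) lands elsewhere
start: (1, 2) facing left
t=1 arc(right, 3) ⇒ (-2, 5) facing up
t=2 arc(right, 4) ⇒ (2, 9) facing right
t=3 arc(right, 4) ⇒ (6, 5) facing down
no rival 3-sequence matches.

arc(right, 3), arc(right, 4), arc(right, 4)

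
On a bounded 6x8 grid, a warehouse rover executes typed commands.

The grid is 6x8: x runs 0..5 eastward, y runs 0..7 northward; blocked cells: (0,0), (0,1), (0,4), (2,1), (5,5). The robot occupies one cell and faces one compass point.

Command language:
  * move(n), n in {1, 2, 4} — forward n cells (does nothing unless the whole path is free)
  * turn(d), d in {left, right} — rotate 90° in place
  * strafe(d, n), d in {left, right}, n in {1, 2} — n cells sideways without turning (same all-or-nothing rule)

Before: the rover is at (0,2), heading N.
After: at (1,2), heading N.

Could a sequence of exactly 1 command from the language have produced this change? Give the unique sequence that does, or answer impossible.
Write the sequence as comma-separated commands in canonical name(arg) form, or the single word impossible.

strafe(right, 1)

key: heading stays N — the single command does not turn
start: at (0,2), heading N
t=1 strafe(right, 1) ⇒ at (1,2), heading N
all 9 alternatives checked — unique.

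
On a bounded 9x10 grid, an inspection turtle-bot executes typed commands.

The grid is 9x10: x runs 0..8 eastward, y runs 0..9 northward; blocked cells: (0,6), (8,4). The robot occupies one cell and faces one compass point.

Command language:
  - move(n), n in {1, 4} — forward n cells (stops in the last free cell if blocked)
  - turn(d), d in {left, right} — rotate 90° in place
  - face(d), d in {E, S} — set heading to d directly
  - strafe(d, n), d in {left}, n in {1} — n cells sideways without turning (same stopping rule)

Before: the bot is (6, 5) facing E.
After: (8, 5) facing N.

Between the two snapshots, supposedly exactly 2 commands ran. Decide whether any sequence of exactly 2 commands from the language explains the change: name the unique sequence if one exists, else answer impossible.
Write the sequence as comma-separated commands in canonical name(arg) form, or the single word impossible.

move(4), turn(left)

key: position moved to (8,5) AND the heading swung to N — translation plus rotation needed
t0: (6, 5) facing E
step 1 (move(4)): (8, 5) facing E
step 2 (turn(left)): (8, 5) facing N
no other 2-command option fits: unique.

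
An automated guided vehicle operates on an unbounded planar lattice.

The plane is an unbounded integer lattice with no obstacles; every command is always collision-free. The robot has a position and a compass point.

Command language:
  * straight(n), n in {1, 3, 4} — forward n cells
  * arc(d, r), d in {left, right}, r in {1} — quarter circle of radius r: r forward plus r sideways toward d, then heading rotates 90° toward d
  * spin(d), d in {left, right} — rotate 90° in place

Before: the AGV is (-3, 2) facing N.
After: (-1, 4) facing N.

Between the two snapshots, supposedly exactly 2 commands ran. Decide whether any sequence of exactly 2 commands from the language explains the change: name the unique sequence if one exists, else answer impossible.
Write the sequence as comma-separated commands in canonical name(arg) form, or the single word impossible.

key: still facing N at the end — net rotation zero over 2 steps
from: (-3, 2) facing N
step 1 (arc(right, 1)): (-2, 3) facing E
step 2 (arc(left, 1)): (-1, 4) facing N
uniquely the one of 49 2-step routes that fits.

arc(right, 1), arc(left, 1)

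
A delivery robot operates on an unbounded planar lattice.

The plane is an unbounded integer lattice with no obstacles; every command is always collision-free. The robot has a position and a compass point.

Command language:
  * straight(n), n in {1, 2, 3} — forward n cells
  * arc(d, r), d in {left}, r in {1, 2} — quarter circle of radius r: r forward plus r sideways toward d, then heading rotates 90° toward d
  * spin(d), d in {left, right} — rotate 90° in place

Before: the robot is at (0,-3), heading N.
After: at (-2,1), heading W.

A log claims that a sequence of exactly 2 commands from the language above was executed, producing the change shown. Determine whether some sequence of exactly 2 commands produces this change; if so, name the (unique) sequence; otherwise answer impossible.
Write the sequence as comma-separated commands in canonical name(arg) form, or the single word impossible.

straight(2), arc(left, 2)

key: position moved to (-2,1) AND the heading swung to W — translation plus rotation needed
begin: at (0,-3), heading N
step 1 (straight(2)): at (0,-1), heading N
step 2 (arc(left, 2)): at (-2,1), heading W
all 49 alternatives checked — unique.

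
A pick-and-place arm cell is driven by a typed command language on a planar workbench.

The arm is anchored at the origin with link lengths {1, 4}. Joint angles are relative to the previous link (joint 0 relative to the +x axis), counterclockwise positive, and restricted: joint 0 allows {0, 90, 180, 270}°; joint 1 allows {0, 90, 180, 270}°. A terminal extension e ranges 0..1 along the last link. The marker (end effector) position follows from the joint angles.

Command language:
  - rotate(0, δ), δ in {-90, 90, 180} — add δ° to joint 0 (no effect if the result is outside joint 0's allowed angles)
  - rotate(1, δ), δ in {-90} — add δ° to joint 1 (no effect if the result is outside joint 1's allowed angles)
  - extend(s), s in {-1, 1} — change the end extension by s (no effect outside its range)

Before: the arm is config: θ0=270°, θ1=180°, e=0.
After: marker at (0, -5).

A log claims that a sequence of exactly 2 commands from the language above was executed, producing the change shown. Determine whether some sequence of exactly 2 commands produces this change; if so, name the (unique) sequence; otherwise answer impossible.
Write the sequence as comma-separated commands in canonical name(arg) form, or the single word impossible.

start: config: θ0=270°, θ1=180°, e=0
[1] after rotate(1, -90): config: θ0=270°, θ1=90°, e=0
[2] after rotate(1, -90): config: θ0=270°, θ1=0°, e=0
uniquely the one of 36 2-step routes that fits.

rotate(1, -90), rotate(1, -90)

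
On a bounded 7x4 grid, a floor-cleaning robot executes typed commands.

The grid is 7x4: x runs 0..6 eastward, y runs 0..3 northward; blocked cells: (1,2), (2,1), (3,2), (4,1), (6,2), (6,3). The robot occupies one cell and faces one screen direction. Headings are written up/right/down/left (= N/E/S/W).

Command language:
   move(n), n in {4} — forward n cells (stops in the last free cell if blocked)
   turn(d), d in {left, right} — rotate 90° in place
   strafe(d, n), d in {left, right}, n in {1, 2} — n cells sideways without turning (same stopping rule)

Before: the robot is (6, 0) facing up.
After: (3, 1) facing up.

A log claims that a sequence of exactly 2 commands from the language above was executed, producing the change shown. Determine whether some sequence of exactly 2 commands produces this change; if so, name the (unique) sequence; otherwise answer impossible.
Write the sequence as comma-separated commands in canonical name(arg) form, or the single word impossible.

impossible

checked all 2-command options: none fits.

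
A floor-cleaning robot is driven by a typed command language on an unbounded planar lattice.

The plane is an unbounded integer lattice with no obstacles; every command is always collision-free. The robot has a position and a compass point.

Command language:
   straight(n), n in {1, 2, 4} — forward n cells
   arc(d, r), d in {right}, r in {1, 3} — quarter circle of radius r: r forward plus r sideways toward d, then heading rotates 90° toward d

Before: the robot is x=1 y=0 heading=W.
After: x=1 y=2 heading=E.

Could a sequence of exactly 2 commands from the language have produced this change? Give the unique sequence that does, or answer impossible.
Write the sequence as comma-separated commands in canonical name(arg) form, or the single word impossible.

arc(right, 1), arc(right, 1)

key: position moved to (1,2) AND the heading swung to E — translation plus rotation needed
initial: x=1 y=0 heading=W
[1] after arc(right, 1): x=0 y=1 heading=N
[2] after arc(right, 1): x=1 y=2 heading=E
no other 2-command option fits: unique.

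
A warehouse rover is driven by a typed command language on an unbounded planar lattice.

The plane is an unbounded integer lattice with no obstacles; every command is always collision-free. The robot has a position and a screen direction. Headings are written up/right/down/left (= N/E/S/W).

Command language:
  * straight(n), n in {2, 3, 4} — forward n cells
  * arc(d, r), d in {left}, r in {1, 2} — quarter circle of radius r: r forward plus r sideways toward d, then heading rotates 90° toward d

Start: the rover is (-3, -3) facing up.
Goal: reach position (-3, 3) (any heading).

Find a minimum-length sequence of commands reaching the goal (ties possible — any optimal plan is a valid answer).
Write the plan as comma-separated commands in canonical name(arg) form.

straight(2), straight(4)

start: (-3, -3) facing up
1. straight(2) → (-3, -1) facing up
2. straight(4) → (-3, 3) facing up
no 1-step plan works, so 2 is optimal.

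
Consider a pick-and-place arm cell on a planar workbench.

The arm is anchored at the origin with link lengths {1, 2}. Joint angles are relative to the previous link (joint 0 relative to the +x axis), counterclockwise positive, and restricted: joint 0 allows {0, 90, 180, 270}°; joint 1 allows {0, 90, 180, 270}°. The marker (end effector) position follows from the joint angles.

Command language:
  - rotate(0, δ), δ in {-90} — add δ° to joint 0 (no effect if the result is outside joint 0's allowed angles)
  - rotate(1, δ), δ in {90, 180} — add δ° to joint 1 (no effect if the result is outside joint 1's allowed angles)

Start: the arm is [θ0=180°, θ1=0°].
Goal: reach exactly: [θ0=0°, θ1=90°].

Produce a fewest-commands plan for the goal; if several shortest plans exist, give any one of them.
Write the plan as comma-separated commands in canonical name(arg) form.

start: [θ0=180°, θ1=0°]
1. rotate(0, -90) → [θ0=90°, θ1=0°]
2. rotate(0, -90) → [θ0=0°, θ1=0°]
3. rotate(1, 90) → [θ0=0°, θ1=90°]
shorter routes all fall short; 3 is best.

rotate(0, -90), rotate(0, -90), rotate(1, 90)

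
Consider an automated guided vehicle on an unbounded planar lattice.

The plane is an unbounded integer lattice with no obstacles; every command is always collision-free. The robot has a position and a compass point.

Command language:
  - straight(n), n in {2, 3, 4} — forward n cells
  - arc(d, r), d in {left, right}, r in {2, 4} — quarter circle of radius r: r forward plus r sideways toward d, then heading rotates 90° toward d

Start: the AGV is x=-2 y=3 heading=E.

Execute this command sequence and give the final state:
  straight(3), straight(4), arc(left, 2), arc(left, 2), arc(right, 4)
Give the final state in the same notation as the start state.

x=1 y=11 heading=N

begin: x=-2 y=3 heading=E
1. straight(3) → x=1 y=3 heading=E
2. straight(4) → x=5 y=3 heading=E
3. arc(left, 2) → x=7 y=5 heading=N
4. arc(left, 2) → x=5 y=7 heading=W
5. arc(right, 4) → x=1 y=11 heading=N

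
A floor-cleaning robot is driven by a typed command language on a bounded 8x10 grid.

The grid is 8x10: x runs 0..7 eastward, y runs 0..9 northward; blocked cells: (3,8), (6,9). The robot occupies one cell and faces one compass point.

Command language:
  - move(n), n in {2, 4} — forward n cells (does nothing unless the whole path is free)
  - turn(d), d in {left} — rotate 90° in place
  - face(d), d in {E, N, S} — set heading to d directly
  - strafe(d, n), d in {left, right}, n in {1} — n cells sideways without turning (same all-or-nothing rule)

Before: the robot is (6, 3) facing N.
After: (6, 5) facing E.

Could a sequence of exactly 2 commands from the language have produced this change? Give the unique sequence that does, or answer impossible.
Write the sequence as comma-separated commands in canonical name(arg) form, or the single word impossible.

key: running face(E) before move(2) would end elsewhere — order is forced
from: (6, 3) facing N
1. move(2) → (6, 5) facing N
2. face(E) → (6, 5) facing E
no rival 2-sequence matches.

move(2), face(E)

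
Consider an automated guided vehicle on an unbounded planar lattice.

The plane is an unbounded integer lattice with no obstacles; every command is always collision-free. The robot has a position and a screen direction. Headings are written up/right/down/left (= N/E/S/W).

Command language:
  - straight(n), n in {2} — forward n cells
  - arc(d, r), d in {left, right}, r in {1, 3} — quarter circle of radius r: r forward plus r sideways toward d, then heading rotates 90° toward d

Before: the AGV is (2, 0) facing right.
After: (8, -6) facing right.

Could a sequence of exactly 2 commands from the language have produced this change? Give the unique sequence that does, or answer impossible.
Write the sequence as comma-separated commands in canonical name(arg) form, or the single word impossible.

arc(right, 3), arc(left, 3)

key: order matters: swapping arc(right, 3) and arc(left, 3) lands elsewhere
from: (2, 0) facing right
step 1 (arc(right, 3)): (5, -3) facing down
step 2 (arc(left, 3)): (8, -6) facing right
uniquely the one of 25 2-step routes that fits.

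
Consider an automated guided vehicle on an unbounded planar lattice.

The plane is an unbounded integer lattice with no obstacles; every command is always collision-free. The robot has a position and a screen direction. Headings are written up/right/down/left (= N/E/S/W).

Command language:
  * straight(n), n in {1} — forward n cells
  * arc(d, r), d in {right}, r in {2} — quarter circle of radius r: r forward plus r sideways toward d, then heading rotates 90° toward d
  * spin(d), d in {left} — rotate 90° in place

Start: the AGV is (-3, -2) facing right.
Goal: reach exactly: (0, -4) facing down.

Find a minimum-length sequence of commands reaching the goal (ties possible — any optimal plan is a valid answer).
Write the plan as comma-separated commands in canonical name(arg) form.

from: (-3, -2) facing right
t=1 straight(1) ⇒ (-2, -2) facing right
t=2 arc(right, 2) ⇒ (0, -4) facing down
no 1-step plan works, so 2 is optimal.

straight(1), arc(right, 2)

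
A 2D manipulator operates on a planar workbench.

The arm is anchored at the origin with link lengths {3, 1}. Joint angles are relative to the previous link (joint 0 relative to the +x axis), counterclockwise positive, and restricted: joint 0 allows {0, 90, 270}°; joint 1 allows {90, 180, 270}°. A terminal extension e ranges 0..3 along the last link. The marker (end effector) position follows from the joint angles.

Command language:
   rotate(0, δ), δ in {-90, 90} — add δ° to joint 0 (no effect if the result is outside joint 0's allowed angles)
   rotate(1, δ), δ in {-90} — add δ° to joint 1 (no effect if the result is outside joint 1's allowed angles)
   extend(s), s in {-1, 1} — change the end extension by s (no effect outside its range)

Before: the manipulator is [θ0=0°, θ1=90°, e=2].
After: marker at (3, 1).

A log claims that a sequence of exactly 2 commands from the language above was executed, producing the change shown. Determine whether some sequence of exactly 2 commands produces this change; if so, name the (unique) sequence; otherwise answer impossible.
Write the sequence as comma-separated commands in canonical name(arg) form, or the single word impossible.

initial: [θ0=0°, θ1=90°, e=2]
step 1 (extend(-1)): [θ0=0°, θ1=90°, e=1]
step 2 (extend(-1)): [θ0=0°, θ1=90°, e=0]
uniquely the one of 25 2-step routes that fits.

extend(-1), extend(-1)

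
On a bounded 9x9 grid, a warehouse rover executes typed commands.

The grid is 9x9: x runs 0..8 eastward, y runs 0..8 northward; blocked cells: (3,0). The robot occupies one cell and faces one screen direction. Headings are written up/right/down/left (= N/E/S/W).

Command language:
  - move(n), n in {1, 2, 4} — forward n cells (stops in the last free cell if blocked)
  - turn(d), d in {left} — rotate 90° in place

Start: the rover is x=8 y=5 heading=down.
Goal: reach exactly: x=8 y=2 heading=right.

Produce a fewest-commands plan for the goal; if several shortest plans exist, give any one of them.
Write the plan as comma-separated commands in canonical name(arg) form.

t0: x=8 y=5 heading=down
[1] after move(2): x=8 y=3 heading=down
[2] after move(1): x=8 y=2 heading=down
[3] after turn(left): x=8 y=2 heading=right
shorter routes all fall short; 3 is best.

move(2), move(1), turn(left)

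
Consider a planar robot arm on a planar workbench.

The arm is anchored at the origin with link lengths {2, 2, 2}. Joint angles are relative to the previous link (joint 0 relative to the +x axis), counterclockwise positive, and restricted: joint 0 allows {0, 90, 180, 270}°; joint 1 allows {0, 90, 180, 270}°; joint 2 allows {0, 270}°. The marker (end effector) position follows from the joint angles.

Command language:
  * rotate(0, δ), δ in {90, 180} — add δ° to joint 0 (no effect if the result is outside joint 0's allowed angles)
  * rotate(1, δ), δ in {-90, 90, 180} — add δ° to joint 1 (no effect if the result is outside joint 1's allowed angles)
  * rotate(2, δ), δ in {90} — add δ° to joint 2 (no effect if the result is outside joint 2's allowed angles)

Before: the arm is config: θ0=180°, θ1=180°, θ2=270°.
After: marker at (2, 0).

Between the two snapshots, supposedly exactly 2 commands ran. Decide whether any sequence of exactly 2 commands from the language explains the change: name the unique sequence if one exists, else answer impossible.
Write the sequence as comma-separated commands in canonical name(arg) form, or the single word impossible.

begin: config: θ0=180°, θ1=180°, θ2=270°
[1] after rotate(2, 90): config: θ0=180°, θ1=180°, θ2=0°
[2] after rotate(2, 90): config: θ0=180°, θ1=180°, θ2=0°
no rival 2-sequence matches.

rotate(2, 90), rotate(2, 90)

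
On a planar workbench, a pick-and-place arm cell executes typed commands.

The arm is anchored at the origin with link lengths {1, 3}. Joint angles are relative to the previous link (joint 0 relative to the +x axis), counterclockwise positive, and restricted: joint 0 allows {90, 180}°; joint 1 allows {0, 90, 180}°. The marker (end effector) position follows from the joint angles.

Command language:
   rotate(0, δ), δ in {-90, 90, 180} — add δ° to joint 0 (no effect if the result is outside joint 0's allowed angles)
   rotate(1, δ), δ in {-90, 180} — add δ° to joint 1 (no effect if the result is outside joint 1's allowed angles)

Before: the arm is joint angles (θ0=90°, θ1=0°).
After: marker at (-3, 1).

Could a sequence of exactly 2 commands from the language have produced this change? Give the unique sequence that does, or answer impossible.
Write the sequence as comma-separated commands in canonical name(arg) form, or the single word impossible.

key: running rotate(1, -90) before rotate(1, 180) would end elsewhere — order is forced
initial: joint angles (θ0=90°, θ1=0°)
step 1 (rotate(1, 180)): joint angles (θ0=90°, θ1=180°)
step 2 (rotate(1, -90)): joint angles (θ0=90°, θ1=90°)
uniquely the one of 25 2-step routes that fits.

rotate(1, 180), rotate(1, -90)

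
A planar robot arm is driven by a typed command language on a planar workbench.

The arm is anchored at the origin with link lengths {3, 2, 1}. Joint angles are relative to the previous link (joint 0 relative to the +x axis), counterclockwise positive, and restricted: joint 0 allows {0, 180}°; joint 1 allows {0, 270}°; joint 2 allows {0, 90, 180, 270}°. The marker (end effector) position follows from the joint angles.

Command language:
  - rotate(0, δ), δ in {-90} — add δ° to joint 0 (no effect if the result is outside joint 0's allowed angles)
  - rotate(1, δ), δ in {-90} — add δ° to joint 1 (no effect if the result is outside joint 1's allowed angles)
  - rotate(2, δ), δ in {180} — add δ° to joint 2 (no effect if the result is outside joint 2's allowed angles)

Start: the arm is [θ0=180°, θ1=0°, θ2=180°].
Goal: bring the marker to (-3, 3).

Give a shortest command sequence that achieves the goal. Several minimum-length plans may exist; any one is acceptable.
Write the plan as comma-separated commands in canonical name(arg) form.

begin: [θ0=180°, θ1=0°, θ2=180°]
step 1 (rotate(2, 180)): [θ0=180°, θ1=0°, θ2=0°]
step 2 (rotate(1, -90)): [θ0=180°, θ1=270°, θ2=0°]
nothing shorter than 2 reaches the goal.

rotate(2, 180), rotate(1, -90)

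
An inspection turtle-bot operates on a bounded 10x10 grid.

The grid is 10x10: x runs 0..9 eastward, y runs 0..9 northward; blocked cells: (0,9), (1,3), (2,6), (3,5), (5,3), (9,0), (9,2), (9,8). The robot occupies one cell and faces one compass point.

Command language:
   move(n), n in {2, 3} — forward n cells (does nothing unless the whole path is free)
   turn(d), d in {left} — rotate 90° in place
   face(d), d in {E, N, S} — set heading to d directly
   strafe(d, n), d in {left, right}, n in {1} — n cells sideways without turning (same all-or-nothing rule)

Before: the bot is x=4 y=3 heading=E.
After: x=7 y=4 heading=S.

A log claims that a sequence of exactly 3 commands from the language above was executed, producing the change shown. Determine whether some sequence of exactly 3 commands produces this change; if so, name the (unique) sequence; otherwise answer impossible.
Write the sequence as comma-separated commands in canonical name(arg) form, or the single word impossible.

key: order matters: swapping strafe(left, 1) and face(S) lands elsewhere
begin: x=4 y=3 heading=E
1. strafe(left, 1) → x=4 y=4 heading=E
2. move(3) → x=7 y=4 heading=E
3. face(S) → x=7 y=4 heading=S
all 512 alternatives checked — unique.

strafe(left, 1), move(3), face(S)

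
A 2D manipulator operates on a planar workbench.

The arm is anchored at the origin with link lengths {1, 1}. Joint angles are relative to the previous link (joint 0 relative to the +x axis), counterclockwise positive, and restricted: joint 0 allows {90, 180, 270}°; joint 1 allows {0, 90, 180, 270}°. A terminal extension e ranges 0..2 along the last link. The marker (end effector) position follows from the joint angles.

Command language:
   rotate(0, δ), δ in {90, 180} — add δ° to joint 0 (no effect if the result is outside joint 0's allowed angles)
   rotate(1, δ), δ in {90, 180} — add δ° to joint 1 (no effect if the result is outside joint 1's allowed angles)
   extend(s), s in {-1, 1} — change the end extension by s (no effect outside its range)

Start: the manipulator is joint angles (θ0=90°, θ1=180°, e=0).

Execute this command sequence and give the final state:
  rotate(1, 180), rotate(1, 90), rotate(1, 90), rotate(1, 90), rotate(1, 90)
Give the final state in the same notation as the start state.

joint angles (θ0=90°, θ1=0°, e=0)

from: joint angles (θ0=90°, θ1=180°, e=0)
[1] after rotate(1, 180): joint angles (θ0=90°, θ1=0°, e=0)
[2] after rotate(1, 90): joint angles (θ0=90°, θ1=90°, e=0)
[3] after rotate(1, 90): joint angles (θ0=90°, θ1=180°, e=0)
[4] after rotate(1, 90): joint angles (θ0=90°, θ1=270°, e=0)
[5] after rotate(1, 90): joint angles (θ0=90°, θ1=0°, e=0)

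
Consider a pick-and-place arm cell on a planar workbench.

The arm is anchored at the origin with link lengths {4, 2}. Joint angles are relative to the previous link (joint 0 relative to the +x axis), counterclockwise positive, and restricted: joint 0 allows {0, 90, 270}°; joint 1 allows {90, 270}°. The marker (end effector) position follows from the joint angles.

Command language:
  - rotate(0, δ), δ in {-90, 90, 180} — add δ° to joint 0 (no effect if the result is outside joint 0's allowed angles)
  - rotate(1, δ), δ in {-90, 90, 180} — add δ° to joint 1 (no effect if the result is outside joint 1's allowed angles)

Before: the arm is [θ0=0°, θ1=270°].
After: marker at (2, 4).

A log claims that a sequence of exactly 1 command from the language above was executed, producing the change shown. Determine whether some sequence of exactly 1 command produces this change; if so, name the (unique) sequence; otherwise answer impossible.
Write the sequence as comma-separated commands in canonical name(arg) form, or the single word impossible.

t0: [θ0=0°, θ1=270°]
[1] after rotate(0, 90): [θ0=90°, θ1=270°]
all 6 alternatives checked — unique.

rotate(0, 90)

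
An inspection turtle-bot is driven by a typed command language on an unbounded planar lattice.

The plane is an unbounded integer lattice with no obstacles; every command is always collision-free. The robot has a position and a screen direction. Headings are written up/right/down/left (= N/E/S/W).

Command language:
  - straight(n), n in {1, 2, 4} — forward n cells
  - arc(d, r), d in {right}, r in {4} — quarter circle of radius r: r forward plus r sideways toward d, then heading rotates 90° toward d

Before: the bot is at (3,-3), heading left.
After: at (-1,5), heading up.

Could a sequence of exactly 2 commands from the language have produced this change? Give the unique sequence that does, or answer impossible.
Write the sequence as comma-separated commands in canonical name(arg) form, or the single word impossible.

arc(right, 4), straight(4)

key: order matters: swapping arc(right, 4) and straight(4) lands elsewhere
begin: at (3,-3), heading left
1. arc(right, 4) → at (-1,1), heading up
2. straight(4) → at (-1,5), heading up
uniquely the one of 16 2-step routes that fits.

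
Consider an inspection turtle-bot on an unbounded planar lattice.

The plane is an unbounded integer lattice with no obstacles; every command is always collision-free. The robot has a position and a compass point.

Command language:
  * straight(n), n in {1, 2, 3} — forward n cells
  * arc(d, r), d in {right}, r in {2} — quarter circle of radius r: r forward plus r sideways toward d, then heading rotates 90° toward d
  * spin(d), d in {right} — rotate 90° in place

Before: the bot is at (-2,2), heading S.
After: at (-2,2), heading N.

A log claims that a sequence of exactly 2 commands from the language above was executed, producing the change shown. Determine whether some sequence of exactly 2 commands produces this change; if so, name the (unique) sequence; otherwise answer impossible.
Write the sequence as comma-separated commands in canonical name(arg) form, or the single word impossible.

key: parked at (-2,2) the whole time — nothing moves the robot
from: at (-2,2), heading S
1. spin(right) → at (-2,2), heading W
2. spin(right) → at (-2,2), heading N
uniquely the one of 25 2-step routes that fits.

spin(right), spin(right)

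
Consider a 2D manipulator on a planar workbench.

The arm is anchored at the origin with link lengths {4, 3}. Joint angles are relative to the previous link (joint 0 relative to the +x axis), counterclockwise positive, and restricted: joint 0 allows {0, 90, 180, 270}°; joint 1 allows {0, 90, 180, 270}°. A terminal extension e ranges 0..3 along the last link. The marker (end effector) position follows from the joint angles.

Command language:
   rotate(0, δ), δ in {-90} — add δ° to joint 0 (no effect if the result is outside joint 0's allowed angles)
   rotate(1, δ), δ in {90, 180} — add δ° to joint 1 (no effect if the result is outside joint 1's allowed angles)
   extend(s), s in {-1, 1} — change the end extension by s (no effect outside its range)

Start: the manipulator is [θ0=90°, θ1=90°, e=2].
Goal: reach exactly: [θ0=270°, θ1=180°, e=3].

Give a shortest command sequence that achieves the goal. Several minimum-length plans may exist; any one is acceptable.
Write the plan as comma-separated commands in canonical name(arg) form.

start: [θ0=90°, θ1=90°, e=2]
[1] after rotate(1, 90): [θ0=90°, θ1=180°, e=2]
[2] after extend(1): [θ0=90°, θ1=180°, e=3]
[3] after rotate(0, -90): [θ0=0°, θ1=180°, e=3]
[4] after rotate(0, -90): [θ0=270°, θ1=180°, e=3]
no 3-step plan works, so 4 is optimal.

rotate(1, 90), extend(1), rotate(0, -90), rotate(0, -90)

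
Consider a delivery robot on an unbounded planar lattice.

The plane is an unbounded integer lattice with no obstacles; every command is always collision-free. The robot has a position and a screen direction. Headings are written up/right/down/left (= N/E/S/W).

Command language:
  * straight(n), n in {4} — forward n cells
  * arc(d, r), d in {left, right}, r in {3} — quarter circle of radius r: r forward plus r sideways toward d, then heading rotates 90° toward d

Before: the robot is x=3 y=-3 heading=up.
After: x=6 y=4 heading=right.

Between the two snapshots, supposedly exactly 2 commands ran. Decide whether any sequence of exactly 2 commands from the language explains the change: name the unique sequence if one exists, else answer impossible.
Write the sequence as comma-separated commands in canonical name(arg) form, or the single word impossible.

straight(4), arc(right, 3)

key: order matters: swapping straight(4) and arc(right, 3) lands elsewhere
initial: x=3 y=-3 heading=up
step 1 (straight(4)): x=3 y=1 heading=up
step 2 (arc(right, 3)): x=6 y=4 heading=right
uniquely the one of 9 2-step routes that fits.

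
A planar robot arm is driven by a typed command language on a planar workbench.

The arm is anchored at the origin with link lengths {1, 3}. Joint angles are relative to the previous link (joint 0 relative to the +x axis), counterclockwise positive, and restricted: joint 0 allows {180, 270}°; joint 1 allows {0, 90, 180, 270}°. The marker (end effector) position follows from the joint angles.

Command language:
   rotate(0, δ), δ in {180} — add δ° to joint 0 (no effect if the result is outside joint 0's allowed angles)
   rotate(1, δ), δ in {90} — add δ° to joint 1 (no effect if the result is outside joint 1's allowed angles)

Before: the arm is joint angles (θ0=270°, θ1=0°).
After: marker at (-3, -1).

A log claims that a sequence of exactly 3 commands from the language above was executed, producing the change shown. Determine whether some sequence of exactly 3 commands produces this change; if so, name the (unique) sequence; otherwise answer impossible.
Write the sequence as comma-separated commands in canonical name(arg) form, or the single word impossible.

start: joint angles (θ0=270°, θ1=0°)
[1] after rotate(1, 90): joint angles (θ0=270°, θ1=90°)
[2] after rotate(1, 90): joint angles (θ0=270°, θ1=180°)
[3] after rotate(1, 90): joint angles (θ0=270°, θ1=270°)
uniquely the one of 8 3-step routes that fits.

rotate(1, 90), rotate(1, 90), rotate(1, 90)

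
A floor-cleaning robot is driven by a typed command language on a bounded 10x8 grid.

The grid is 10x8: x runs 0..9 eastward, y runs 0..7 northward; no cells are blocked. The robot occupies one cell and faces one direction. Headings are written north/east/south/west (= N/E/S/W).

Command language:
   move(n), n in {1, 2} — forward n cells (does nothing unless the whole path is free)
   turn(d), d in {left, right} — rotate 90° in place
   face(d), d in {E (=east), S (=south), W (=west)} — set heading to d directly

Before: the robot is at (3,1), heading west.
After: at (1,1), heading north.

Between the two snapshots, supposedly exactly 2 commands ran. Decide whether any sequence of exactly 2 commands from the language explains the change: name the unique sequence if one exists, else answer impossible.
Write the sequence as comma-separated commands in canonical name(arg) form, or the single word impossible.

move(2), turn(right)

key: cell and facing (now N) both changed — the 2 commands mix motion and turning
from: at (3,1), heading west
[1] after move(2): at (1,1), heading west
[2] after turn(right): at (1,1), heading north
all 49 alternatives checked — unique.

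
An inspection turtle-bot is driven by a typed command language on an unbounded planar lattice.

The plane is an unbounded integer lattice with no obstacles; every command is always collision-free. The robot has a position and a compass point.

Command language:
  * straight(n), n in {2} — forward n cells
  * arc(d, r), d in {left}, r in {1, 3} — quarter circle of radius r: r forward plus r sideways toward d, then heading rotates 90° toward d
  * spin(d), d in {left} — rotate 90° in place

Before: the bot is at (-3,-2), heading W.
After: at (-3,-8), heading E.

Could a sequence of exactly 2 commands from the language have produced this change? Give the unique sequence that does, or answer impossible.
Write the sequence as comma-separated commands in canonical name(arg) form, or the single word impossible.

arc(left, 3), arc(left, 3)

key: cell and facing (now E) both changed — the 2 commands mix motion and turning
from: at (-3,-2), heading W
step 1 (arc(left, 3)): at (-6,-5), heading S
step 2 (arc(left, 3)): at (-3,-8), heading E
no other 2-command option fits: unique.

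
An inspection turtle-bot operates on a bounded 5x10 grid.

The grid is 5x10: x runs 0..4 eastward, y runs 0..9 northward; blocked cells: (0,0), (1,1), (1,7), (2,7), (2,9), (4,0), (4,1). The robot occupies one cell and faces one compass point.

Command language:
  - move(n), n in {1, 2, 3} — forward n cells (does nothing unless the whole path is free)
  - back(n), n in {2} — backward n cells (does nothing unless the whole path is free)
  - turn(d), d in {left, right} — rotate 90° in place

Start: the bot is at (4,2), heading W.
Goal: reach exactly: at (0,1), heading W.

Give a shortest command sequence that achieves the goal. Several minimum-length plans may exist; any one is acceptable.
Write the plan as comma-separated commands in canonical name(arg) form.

begin: at (4,2), heading W
t=1 move(2) ⇒ at (2,2), heading W
t=2 move(2) ⇒ at (0,2), heading W
t=3 turn(left) ⇒ at (0,2), heading S
t=4 move(1) ⇒ at (0,1), heading S
t=5 turn(right) ⇒ at (0,1), heading W
shorter routes all fall short; 5 is best.

move(2), move(2), turn(left), move(1), turn(right)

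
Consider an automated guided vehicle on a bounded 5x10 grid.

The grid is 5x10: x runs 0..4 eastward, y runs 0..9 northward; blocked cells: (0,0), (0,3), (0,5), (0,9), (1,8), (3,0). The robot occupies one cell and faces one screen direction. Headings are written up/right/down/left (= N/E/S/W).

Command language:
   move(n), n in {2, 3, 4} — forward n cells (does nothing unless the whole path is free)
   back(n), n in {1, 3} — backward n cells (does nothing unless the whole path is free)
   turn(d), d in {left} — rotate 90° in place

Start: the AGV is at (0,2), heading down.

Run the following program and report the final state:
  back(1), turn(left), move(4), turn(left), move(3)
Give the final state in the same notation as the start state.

from: at (0,2), heading down
t=1 back(1) ⇒ at (0,2), heading down
t=2 turn(left) ⇒ at (0,2), heading right
t=3 move(4) ⇒ at (4,2), heading right
t=4 turn(left) ⇒ at (4,2), heading up
t=5 move(3) ⇒ at (4,5), heading up

at (4,5), heading up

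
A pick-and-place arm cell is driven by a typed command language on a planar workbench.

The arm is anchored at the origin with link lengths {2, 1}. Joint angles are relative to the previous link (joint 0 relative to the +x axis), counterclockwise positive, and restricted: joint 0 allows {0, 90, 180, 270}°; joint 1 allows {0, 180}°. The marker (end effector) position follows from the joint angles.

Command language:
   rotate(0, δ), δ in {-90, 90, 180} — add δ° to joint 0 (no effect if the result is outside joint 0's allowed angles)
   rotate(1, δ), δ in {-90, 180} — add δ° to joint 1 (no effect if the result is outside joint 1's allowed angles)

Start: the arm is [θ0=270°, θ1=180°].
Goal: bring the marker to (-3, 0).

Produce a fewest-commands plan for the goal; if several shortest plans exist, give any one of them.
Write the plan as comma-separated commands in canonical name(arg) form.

rotate(1, 180), rotate(0, -90)

start: [θ0=270°, θ1=180°]
1. rotate(1, 180) → [θ0=270°, θ1=0°]
2. rotate(0, -90) → [θ0=180°, θ1=0°]
nothing shorter than 2 reaches the goal.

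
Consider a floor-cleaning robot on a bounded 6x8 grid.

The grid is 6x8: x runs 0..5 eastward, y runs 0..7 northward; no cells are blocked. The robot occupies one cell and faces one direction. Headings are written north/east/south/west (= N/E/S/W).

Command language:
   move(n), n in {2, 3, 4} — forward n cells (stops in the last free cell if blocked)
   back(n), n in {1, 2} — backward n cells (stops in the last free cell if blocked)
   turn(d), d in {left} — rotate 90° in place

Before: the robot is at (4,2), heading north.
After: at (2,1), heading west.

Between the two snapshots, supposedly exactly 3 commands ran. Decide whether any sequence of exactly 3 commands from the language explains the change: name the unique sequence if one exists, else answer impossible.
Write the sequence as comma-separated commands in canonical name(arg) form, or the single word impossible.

back(1), turn(left), move(2)

key: cell and facing (now W) both changed — the 3 commands mix motion and turning
start: at (4,2), heading north
t=1 back(1) ⇒ at (4,1), heading north
t=2 turn(left) ⇒ at (4,1), heading west
t=3 move(2) ⇒ at (2,1), heading west
no other 3-command option fits: unique.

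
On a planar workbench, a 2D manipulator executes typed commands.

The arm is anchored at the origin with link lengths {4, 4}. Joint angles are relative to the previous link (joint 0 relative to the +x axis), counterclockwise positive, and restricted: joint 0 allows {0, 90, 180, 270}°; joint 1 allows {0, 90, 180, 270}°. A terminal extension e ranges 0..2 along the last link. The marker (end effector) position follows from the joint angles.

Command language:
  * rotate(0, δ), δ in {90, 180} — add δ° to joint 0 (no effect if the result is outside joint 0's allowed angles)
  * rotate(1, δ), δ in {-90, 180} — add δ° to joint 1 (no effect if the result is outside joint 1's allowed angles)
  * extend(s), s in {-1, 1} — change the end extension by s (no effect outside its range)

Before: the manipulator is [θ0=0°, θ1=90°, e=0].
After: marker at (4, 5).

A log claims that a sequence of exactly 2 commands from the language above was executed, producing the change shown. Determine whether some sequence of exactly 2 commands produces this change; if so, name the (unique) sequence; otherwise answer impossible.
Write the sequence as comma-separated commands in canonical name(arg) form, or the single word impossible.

key: running extend(1) before extend(-1) would end elsewhere — order is forced
initial: [θ0=0°, θ1=90°, e=0]
t=1 extend(-1) ⇒ [θ0=0°, θ1=90°, e=0]
t=2 extend(1) ⇒ [θ0=0°, θ1=90°, e=1]
uniquely the one of 36 2-step routes that fits.

extend(-1), extend(1)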